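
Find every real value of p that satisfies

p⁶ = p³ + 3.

p = -1.0922 or p = 1.3205

Let u = p³. The equation becomes u² - u - 3 = 0.
By the quadratic formula, u = 1/2 + √(13)/2 or u = 1/2 - √(13)/2.
p³ = 1/2 + √(13)/2 gives p = ∛(1/2 + √(13)/2) ≈ 1.3205.
p³ = 1/2 - √(13)/2 gives p = -∛(-1/2 + √(13)/2) ≈ -1.0922.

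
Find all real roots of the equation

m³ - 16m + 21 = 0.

Possible rational roots are divisors of 21. Testing m = 3 gives 0, so (m - 3) is a factor.
Divide: m³ - 16m + 21 = (m - 3)(m² + 3m - 7).
Apply the quadratic formula to m² + 3m - 7 = 0: m = (-3 ± √37)/2, i.e. m ≈ 1.5414 or m ≈ -4.5414.

m = -4.5414 or m = 1.5414 or m = 3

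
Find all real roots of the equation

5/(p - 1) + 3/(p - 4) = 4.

p = 1.9189 or p = 5.0811

Multiply both sides by (p - 1)(p - 4):
5(p - 4) + 3(p - 1) = 4(p - 1)(p - 4).
Expand and collect terms: 4p^2 - 28p + 39 = 0.
By the quadratic formula, p = (28 +/- sqrt(160)) / 8, so p ~= 5.0811 or p ~= 1.9189.
Neither value makes a denominator zero (p != 1, p != 4), so both are valid.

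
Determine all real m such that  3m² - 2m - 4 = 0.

m = -0.8685 or m = 1.5352

Discriminant: (-2)² − 4·3·(-4) = 52.
Quadratic formula: m = (2 ± √52) / 6.
So m = 1/3 + √(13)/3 ≈ 1.5352 or m = 1/3 - √(13)/3 ≈ -0.8685.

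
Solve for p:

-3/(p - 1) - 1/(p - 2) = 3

Multiply both sides by (p - 1)(p - 2):
-3(p - 2) - (p - 1) = 3(p - 1)(p - 2).
Expand and collect terms: 3p^2 - 5p - 1 = 0.
By the quadratic formula, p = (5 +/- sqrt(37)) / 6, so p ~= 1.8471 or p ~= -0.1805.
Neither value makes a denominator zero (p != 1, p != 2), so both are valid.

p = -0.1805 or p = 1.8471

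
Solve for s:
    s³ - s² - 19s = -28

s = -4.5414 or s = 1.5414 or s = 4

Rearrange: s³ - s² - 19s + 28 = 0.
Possible rational roots are divisors of 28. Testing s = 4 gives 0, so (s - 4) is a factor.
Divide: s³ - s² - 19s + 28 = (s - 4)(s² + 3s - 7).
Apply the quadratic formula to s² + 3s - 7 = 0: s = (-3 ± √37)/2, i.e. s ≈ 1.5414 or s ≈ -4.5414.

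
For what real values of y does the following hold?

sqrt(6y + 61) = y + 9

Square both sides: 6y + 61 = (y + 9)^2.
Expand and rearrange: y^2 + 12y + 20 = 0.
Solving gives y = -2 or y = -10.
Check each candidate in the original equation:
  y = -2: sqrt(49) = 7, while y + 9 = 7 — valid.
  y = -10: sqrt(1) = 1, while y + 9 = -1 — extraneous.

y = -2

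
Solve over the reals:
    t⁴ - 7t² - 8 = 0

t = -2.8284 or t = 2.8284

Let u = t². The equation becomes u² - 7u - 8 = 0.
Factor: (u - 8)(u + 1) = 0, so u = 8 or u = -1.
t² = 8 gives t = ±2·√(2) ≈ ±2.8284.
t² = -1 < 0 has no real solution.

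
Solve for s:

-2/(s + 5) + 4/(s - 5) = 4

s = -5.4564 or s = 5.9564

Multiply both sides by (s + 5)(s - 5):
-2(s - 5) + 4(s + 5) = 4(s + 5)(s - 5).
Expand and collect terms: 4s^2 - 2s - 130 = 0.
By the quadratic formula, s = (2 +/- sqrt(2084)) / 8, so s ~= 5.9564 or s ~= -5.4564.
Neither value makes a denominator zero (s != -5, s != 5), so both are valid.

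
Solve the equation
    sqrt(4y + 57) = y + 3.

Square both sides: 4y + 57 = (y + 3)^2.
Expand and rearrange: y^2 + 2y - 48 = 0.
Solving gives y = 6 or y = -8.
Check each candidate in the original equation:
  y = 6: sqrt(81) = 9, while y + 3 = 9 — valid.
  y = -8: sqrt(25) = 5, while y + 3 = -5 — extraneous.

y = 6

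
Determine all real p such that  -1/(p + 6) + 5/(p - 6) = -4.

p = -5.7202 or p = 4.7202

Multiply both sides by (p + 6)(p - 6):
-(p - 6) + 5(p + 6) = -4(p + 6)(p - 6).
Expand and collect terms: -4p^2 - 4p + 108 = 0.
By the quadratic formula, p = (4 +/- sqrt(1744)) / -8, so p ~= -5.7202 or p ~= 4.7202.
Neither value makes a denominator zero (p != -6, p != 6), so both are valid.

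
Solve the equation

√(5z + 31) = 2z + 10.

z = -3

Square both sides: 5z + 31 = (2z + 10)².
Expand and rearrange: 4z² + 35z + 69 = 0.
Solving gives z = -3 or z = -5.75.
Check each candidate in the original equation:
  z = -3: √(16) = 4, while 2z + 10 = 4 — valid.
  z = -5.75: √(2.25) = 1.5, while 2z + 10 = -1.5 — extraneous.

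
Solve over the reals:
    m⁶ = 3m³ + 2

Let u = m³. The equation becomes u² - 3u - 2 = 0.
By the quadratic formula, u = 3/2 + √(17)/2 or u = 3/2 - √(17)/2.
m³ = 3/2 + √(17)/2 gives m = ∛(3/2 + √(17)/2) ≈ 1.5271.
m³ = 3/2 - √(17)/2 gives m = -∛(-3/2 + √(17)/2) ≈ -0.825.

m = -0.825 or m = 1.5271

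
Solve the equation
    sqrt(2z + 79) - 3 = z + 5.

z = 1

Isolate the radical: sqrt(2z + 79) = z + 8.
Square both sides: 2z + 79 = (z + 8)^2.
Expand and rearrange: z^2 + 14z - 15 = 0.
Solving gives z = 1 or z = -15.
Check each candidate in the original equation:
  z = 1: sqrt(81) = 9, while z + 8 = 9 — valid.
  z = -15: sqrt(49) = 7, while z + 8 = -7 — extraneous.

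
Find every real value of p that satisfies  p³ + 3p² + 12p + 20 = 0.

p = -2

Possible rational roots are divisors of 20. Testing p = -2 gives 0, so (p + 2) is a factor.
Divide: p³ + 3p² + 12p + 20 = (p + 2)(p² + p + 10).
The quadratic p² + p + 10 has discriminant -39 < 0, so no further real roots.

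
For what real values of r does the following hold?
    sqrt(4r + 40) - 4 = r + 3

Isolate the radical: sqrt(4r + 40) = r + 7.
Square both sides: 4r + 40 = (r + 7)^2.
Expand and rearrange: r^2 + 10r + 9 = 0.
Solving gives r = -1 or r = -9.
Check each candidate in the original equation:
  r = -1: sqrt(36) = 6, while r + 7 = 6 — valid.
  r = -9: sqrt(4) = 2, while r + 7 = -2 — extraneous.

r = -1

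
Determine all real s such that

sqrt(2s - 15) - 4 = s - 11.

Isolate the radical: sqrt(2s - 15) = s - 7.
Square both sides: 2s - 15 = (s - 7)^2.
Expand and rearrange: s^2 - 16s + 64 = 0.
This gives the repeated root s = 8.
Check in the original equation:
  s = 8: sqrt(1) = 1, while s - 7 = 1 — valid.

s = 8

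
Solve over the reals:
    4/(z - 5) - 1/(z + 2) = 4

z = -2.2196 or z = 5.9696

Multiply both sides by (z - 5)(z + 2):
4(z + 2) - (z - 5) = 4(z - 5)(z + 2).
Expand and collect terms: 4z² - 15z - 53 = 0.
By the quadratic formula, z = (15 ± √1073) / 8, so z ≈ 5.9696 or z ≈ -2.2196.
Neither value makes a denominator zero (z ≠ 5, z ≠ -2), so both are valid.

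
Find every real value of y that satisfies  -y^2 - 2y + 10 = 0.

Discriminant: (-2)^2 - 4*(-1)*10 = 44.
Quadratic formula: y = (2 +/- sqrt(44)) / (-2).
So y = -sqrt(11) - 1 ~= -4.3166 or y = -1 + sqrt(11) ~= 2.3166.

y = -4.3166 or y = 2.3166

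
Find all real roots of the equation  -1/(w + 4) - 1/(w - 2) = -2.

Multiply both sides by (w + 4)(w - 2):
-(w - 2) - (w + 4) = -2(w + 4)(w - 2).
Expand and collect terms: -2w^2 - 2w + 18 = 0.
By the quadratic formula, w = (2 +/- sqrt(148)) / -4, so w ~= -3.5414 or w ~= 2.5414.
Neither value makes a denominator zero (w != -4, w != 2), so both are valid.

w = -3.5414 or w = 2.5414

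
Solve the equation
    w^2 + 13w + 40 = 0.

Factor: (w + 5)(w + 8) = 0.
So w = -5 or w = -8.

w = -8 or w = -5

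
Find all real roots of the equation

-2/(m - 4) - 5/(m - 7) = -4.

m = 4.3401 or m = 8.4099

Multiply both sides by (m - 4)(m - 7):
-2(m - 7) - 5(m - 4) = -4(m - 4)(m - 7).
Expand and collect terms: -4m² + 51m - 146 = 0.
By the quadratic formula, m = (-51 ± √265) / -8, so m ≈ 4.3401 or m ≈ 8.4099.
Neither value makes a denominator zero (m ≠ 4, m ≠ 7), so both are valid.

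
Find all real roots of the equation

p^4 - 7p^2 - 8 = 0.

Let u = p^2. The equation becomes u^2 - 7u - 8 = 0.
Factor: (u - 8)(u + 1) = 0, so u = 8 or u = -1.
p^2 = 8 gives p = +/-2*sqrt(2) ~= +/-2.8284.
p^2 = -1 < 0 has no real solution.

p = -2.8284 or p = 2.8284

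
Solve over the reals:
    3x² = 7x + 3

x = -0.3699 or x = 2.7033

Rearrange to standard form: 3x² - 7x - 3 = 0.
Discriminant: (-7)² − 4·3·(-3) = 85.
Quadratic formula: x = (7 ± √85) / 6.
So x = 7/6 + √(85)/6 ≈ 2.7033 or x = 7/6 - √(85)/6 ≈ -0.3699.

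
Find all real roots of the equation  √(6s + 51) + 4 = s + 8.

Isolate the radical: √(6s + 51) = s + 4.
Square both sides: 6s + 51 = (s + 4)².
Expand and rearrange: s² + 2s - 35 = 0.
Solving gives s = 5 or s = -7.
Check each candidate in the original equation:
  s = 5: √(81) = 9, while s + 4 = 9 — valid.
  s = -7: √(9) = 3, while s + 4 = -3 — extraneous.

s = 5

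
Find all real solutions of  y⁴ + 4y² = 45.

y = -2.2361 or y = 2.2361

Let u = y². The equation becomes u² + 4u - 45 = 0.
Factor: (u + 9)(u - 5) = 0, so u = -9 or u = 5.
y² = -9 < 0 has no real solution.
y² = 5 gives y = ±√(5) ≈ ±2.2361.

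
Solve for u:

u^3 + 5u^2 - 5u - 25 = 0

Possible rational roots are divisors of -25. Testing u = -5 gives 0, so (u + 5) is a factor.
Divide: u^3 + 5u^2 - 5u - 25 = (u + 5)(u^2 - 5).
Apply the quadratic formula to u^2 - 5 = 0: u = (0 +/- sqrt(20))/2, i.e. u ~= 2.2361 or u ~= -2.2361.

u = -5 or u = -2.2361 or u = 2.2361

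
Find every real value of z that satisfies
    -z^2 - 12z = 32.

Bring every term to one side: -z^2 - 12z - 32 = 0.
Factor: -1(z + 4)(z + 8) = 0.
So z = -4 or z = -8.

z = -8 or z = -4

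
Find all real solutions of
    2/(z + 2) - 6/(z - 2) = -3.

Multiply both sides by (z + 2)(z - 2):
2(z - 2) - 6(z + 2) = -3(z + 2)(z - 2).
Expand and collect terms: -3z² + 4z + 28 = 0.
By the quadratic formula, z = (-4 ± √352) / -6, so z ≈ -2.4603 or z ≈ 3.7936.
Neither value makes a denominator zero (z ≠ -2, z ≠ 2), so both are valid.

z = -2.4603 or z = 3.7936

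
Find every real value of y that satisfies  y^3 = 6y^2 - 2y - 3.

y = -0.5414 or y = 1 or y = 5.5414

Rearrange: y^3 - 6y^2 + 2y + 3 = 0.
Possible rational roots are divisors of 3. Testing y = 1 gives 0, so (y - 1) is a factor.
Divide: y^3 - 6y^2 + 2y + 3 = (y - 1)(y^2 - 5y - 3).
Apply the quadratic formula to y^2 - 5y - 3 = 0: y = (5 +/- sqrt(37))/2, i.e. y ~= 5.5414 or y ~= -0.5414.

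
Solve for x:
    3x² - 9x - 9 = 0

Discriminant: (-9)² − 4·3·(-9) = 189.
Quadratic formula: x = (9 ± √189) / 6.
So x = 3/2 + √(21)/2 ≈ 3.7913 or x = 3/2 - √(21)/2 ≈ -0.7913.

x = -0.7913 or x = 3.7913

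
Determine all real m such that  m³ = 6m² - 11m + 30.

Rearrange: m³ - 6m² + 11m - 30 = 0.
Possible rational roots are divisors of -30. Testing m = 5 gives 0, so (m - 5) is a factor.
Divide: m³ - 6m² + 11m - 30 = (m - 5)(m² - m + 6).
The quadratic m² - m + 6 has discriminant -23 < 0, so no further real roots.

m = 5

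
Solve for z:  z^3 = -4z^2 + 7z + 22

z = -4.4641 or z = -2 or z = 2.4641

Rearrange: z^3 + 4z^2 - 7z - 22 = 0.
Possible rational roots are divisors of -22. Testing z = -2 gives 0, so (z + 2) is a factor.
Divide: z^3 + 4z^2 - 7z - 22 = (z + 2)(z^2 + 2z - 11).
Apply the quadratic formula to z^2 + 2z - 11 = 0: z = (-2 +/- sqrt(48))/2, i.e. z ~= 2.4641 or z ~= -4.4641.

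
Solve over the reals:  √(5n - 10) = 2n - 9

Square both sides: 5n - 10 = (2n - 9)².
Expand and rearrange: 4n² - 41n + 91 = 0.
Solving gives n = 7 or n = 3.25.
Check each candidate in the original equation:
  n = 7: √(25) = 5, while 2n - 9 = 5 — valid.
  n = 3.25: √(6.25) = 2.5, while 2n - 9 = -2.5 — extraneous.

n = 7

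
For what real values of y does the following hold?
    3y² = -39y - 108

Bring every term to one side: 3y² + 39y + 108 = 0.
Factor: 3(y + 9)(y + 4) = 0.
So y = -9 or y = -4.

y = -9 or y = -4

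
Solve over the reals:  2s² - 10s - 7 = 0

s = -0.6225 or s = 5.6225

Discriminant: (-10)² − 4·2·(-7) = 156.
Quadratic formula: s = (10 ± √156) / 4.
So s = 5/2 + √(39)/2 ≈ 5.6225 or s = 5/2 - √(39)/2 ≈ -0.6225.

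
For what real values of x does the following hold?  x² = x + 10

Rearrange to standard form: x² - x - 10 = 0.
Discriminant: (-1)² − 4·1·(-10) = 41.
Quadratic formula: x = (1 ± √41) / 2.
So x = 1/2 + √(41)/2 ≈ 3.7016 or x = 1/2 - √(41)/2 ≈ -2.7016.

x = -2.7016 or x = 3.7016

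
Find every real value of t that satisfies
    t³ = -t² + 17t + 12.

t = -4.3028 or t = -0.6972 or t = 4

Rearrange: t³ + t² - 17t - 12 = 0.
Possible rational roots are divisors of -12. Testing t = 4 gives 0, so (t - 4) is a factor.
Divide: t³ + t² - 17t - 12 = (t - 4)(t² + 5t + 3).
Apply the quadratic formula to t² + 5t + 3 = 0: t = (-5 ± √13)/2, i.e. t ≈ -0.6972 or t ≈ -4.3028.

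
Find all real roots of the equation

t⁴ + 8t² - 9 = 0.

t = -1 or t = 1

Let u = t². The equation becomes u² + 8u - 9 = 0.
Factor: (u - 1)(u + 9) = 0, so u = 1 or u = -9.
t² = 1 gives t = ±1.
t² = -9 < 0 has no real solution.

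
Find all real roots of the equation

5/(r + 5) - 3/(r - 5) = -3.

r = -6.5337 or r = 5.867

Multiply both sides by (r + 5)(r - 5):
5(r - 5) - 3(r + 5) = -3(r + 5)(r - 5).
Expand and collect terms: -3r² - 2r + 115 = 0.
By the quadratic formula, r = (2 ± √1384) / -6, so r ≈ -6.5337 or r ≈ 5.867.
Neither value makes a denominator zero (r ≠ -5, r ≠ 5), so both are valid.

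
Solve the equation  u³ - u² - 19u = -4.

u = -4 or u = 0.2087 or u = 4.7913

Rearrange: u³ - u² - 19u + 4 = 0.
Possible rational roots are divisors of 4. Testing u = -4 gives 0, so (u + 4) is a factor.
Divide: u³ - u² - 19u + 4 = (u + 4)(u² - 5u + 1).
Apply the quadratic formula to u² - 5u + 1 = 0: u = (5 ± √21)/2, i.e. u ≈ 4.7913 or u ≈ 0.2087.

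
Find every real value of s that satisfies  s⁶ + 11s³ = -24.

s = -2 or s = -1.4422

Let u = s³. The equation becomes u² + 11u + 24 = 0.
Factor: (u + 3)(u + 8) = 0, so u = -3 or u = -8.
s³ = -3 gives s = -∛(3) ≈ -1.4422.
s³ = -8 gives s = -2.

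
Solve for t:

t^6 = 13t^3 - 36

t = 1.5874 or t = 2.0801

Let u = t^3. The equation becomes u^2 - 13u + 36 = 0.
Factor: (u - 4)(u - 9) = 0, so u = 4 or u = 9.
t^3 = 4 gives t = (4)^(1/3) ~= 1.5874.
t^3 = 9 gives t = (9)^(1/3) ~= 2.0801.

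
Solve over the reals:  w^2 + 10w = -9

Bring every term to one side: w^2 + 10w + 9 = 0.
Factor: (w + 1)(w + 9) = 0.
So w = -1 or w = -9.

w = -9 or w = -1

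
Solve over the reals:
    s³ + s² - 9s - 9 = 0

Possible rational roots are divisors of -9. Testing s = -3 gives 0, so (s + 3) is a factor.
Divide: s³ + s² - 9s - 9 = (s + 3)(s² - 2s - 3).
Factor the quadratic: s = 3 or s = -1.

s = -3 or s = -1 or s = 3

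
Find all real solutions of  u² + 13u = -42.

u = -7 or u = -6

Bring every term to one side: u² + 13u + 42 = 0.
Factor: (u + 6)(u + 7) = 0.
So u = -6 or u = -7.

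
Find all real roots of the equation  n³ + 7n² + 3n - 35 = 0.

n = -5 or n = -3.8284 or n = 1.8284

Possible rational roots are divisors of -35. Testing n = -5 gives 0, so (n + 5) is a factor.
Divide: n³ + 7n² + 3n - 35 = (n + 5)(n² + 2n - 7).
Apply the quadratic formula to n² + 2n - 7 = 0: n = (-2 ± √32)/2, i.e. n ≈ 1.8284 or n ≈ -3.8284.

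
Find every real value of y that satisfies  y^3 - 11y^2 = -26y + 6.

Rearrange: y^3 - 11y^2 + 26y - 6 = 0.
Possible rational roots are divisors of -6. Testing y = 3 gives 0, so (y - 3) is a factor.
Divide: y^3 - 11y^2 + 26y - 6 = (y - 3)(y^2 - 8y + 2).
Apply the quadratic formula to y^2 - 8y + 2 = 0: y = (8 +/- sqrt(56))/2, i.e. y ~= 7.7417 or y ~= 0.2583.

y = 0.2583 or y = 3 or y = 7.7417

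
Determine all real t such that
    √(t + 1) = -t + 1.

Square both sides: t + 1 = (-t + 1)².
Expand and rearrange: t² - 3t = 0.
Solving gives t = 3 or t = 0.
Check each candidate in the original equation:
  t = 3: √(4) = 2, while -t + 1 = -2 — extraneous.
  t = 0: √(1) = 1, while -t + 1 = 1 — valid.

t = 0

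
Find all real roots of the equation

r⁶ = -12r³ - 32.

r = -2 or r = -1.5874

Let u = r³. The equation becomes u² + 12u + 32 = 0.
Factor: (u + 8)(u + 4) = 0, so u = -8 or u = -4.
r³ = -8 gives r = -2.
r³ = -4 gives r = -∛(4) ≈ -1.5874.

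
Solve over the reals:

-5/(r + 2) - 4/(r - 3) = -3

Multiply both sides by (r + 2)(r - 3):
-5(r - 3) - 4(r + 2) = -3(r + 2)(r - 3).
Expand and collect terms: -3r^2 + 12r + 11 = 0.
By the quadratic formula, r = (-12 +/- sqrt(276)) / -6, so r ~= -0.7689 or r ~= 4.7689.
Neither value makes a denominator zero (r != -2, r != 3), so both are valid.

r = -0.7689 or r = 4.7689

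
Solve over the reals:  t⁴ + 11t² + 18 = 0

Let u = t². The equation becomes u² + 11u + 18 = 0.
Factor: (u + 2)(u + 9) = 0, so u = -2 or u = -9.
t² = -2 < 0 has no real solution.
t² = -9 < 0 has no real solution.

No real solutions.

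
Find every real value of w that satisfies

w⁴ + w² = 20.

w = -2 or w = 2

Let u = w². The equation becomes u² + u - 20 = 0.
Factor: (u - 4)(u + 5) = 0, so u = 4 or u = -5.
w² = 4 gives w = ±2.
w² = -5 < 0 has no real solution.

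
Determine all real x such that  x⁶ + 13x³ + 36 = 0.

Let u = x³. The equation becomes u² + 13u + 36 = 0.
Factor: (u + 4)(u + 9) = 0, so u = -4 or u = -9.
x³ = -4 gives x = -∛(4) ≈ -1.5874.
x³ = -9 gives x = -∛(9) ≈ -2.0801.

x = -2.0801 or x = -1.5874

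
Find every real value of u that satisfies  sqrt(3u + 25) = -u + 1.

u = -3

Square both sides: 3u + 25 = (-u + 1)^2.
Expand and rearrange: u^2 - 5u - 24 = 0.
Solving gives u = 8 or u = -3.
Check each candidate in the original equation:
  u = 8: sqrt(49) = 7, while -u + 1 = -7 — extraneous.
  u = -3: sqrt(16) = 4, while -u + 1 = 4 — valid.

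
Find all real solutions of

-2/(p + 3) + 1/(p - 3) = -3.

p = -2.2885 or p = 2.6218

Multiply both sides by (p + 3)(p - 3):
-2(p - 3) + (p + 3) = -3(p + 3)(p - 3).
Expand and collect terms: -3p² + p + 18 = 0.
By the quadratic formula, p = (-1 ± √217) / -6, so p ≈ -2.2885 or p ≈ 2.6218.
Neither value makes a denominator zero (p ≠ -3, p ≠ 3), so both are valid.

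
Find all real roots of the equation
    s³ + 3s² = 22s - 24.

s = -6.772 or s = 1.772 or s = 2

Rearrange: s³ + 3s² - 22s + 24 = 0.
Possible rational roots are divisors of 24. Testing s = 2 gives 0, so (s - 2) is a factor.
Divide: s³ + 3s² - 22s + 24 = (s - 2)(s² + 5s - 12).
Apply the quadratic formula to s² + 5s - 12 = 0: s = (-5 ± √73)/2, i.e. s ≈ 1.772 or s ≈ -6.772.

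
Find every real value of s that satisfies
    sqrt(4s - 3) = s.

Square both sides: 4s - 3 = (s)^2.
Expand and rearrange: s^2 - 4s + 3 = 0.
Solving gives s = 3 or s = 1.
Check each candidate in the original equation:
  s = 3: sqrt(9) = 3, while s = 3 — valid.
  s = 1: sqrt(1) = 1, while s = 1 — valid.

s = 1 or s = 3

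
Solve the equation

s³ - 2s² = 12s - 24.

s = -3.4641 or s = 2 or s = 3.4641

Rearrange: s³ - 2s² - 12s + 24 = 0.
Possible rational roots are divisors of 24. Testing s = 2 gives 0, so (s - 2) is a factor.
Divide: s³ - 2s² - 12s + 24 = (s - 2)(s² - 12).
Apply the quadratic formula to s² - 12 = 0: s = (0 ± √48)/2, i.e. s ≈ 3.4641 or s ≈ -3.4641.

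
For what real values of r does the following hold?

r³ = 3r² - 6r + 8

r = 2

Rearrange: r³ - 3r² + 6r - 8 = 0.
Possible rational roots are divisors of -8. Testing r = 2 gives 0, so (r - 2) is a factor.
Divide: r³ - 3r² + 6r - 8 = (r - 2)(r² - r + 4).
The quadratic r² - r + 4 has discriminant -15 < 0, so no further real roots.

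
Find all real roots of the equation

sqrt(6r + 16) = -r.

Square both sides: 6r + 16 = (-r)^2.
Expand and rearrange: r^2 - 6r - 16 = 0.
Solving gives r = 8 or r = -2.
Check each candidate in the original equation:
  r = 8: sqrt(64) = 8, while -r = -8 — extraneous.
  r = -2: sqrt(4) = 2, while -r = 2 — valid.

r = -2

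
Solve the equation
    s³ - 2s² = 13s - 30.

Rearrange: s³ - 2s² - 13s + 30 = 0.
Possible rational roots are divisors of 30. Testing s = 3 gives 0, so (s - 3) is a factor.
Divide: s³ - 2s² - 13s + 30 = (s - 3)(s² + s - 10).
Apply the quadratic formula to s² + s - 10 = 0: s = (-1 ± √41)/2, i.e. s ≈ 2.7016 or s ≈ -3.7016.

s = -3.7016 or s = 2.7016 or s = 3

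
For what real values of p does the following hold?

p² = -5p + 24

p = -8 or p = 3

Bring every term to one side: p² + 5p - 24 = 0.
Factor: (p + 8)(p - 3) = 0.
So p = -8 or p = 3.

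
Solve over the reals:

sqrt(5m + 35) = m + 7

m = -7 or m = -2

Square both sides: 5m + 35 = (m + 7)^2.
Expand and rearrange: m^2 + 9m + 14 = 0.
Solving gives m = -2 or m = -7.
Check each candidate in the original equation:
  m = -2: sqrt(25) = 5, while m + 7 = 5 — valid.
  m = -7: sqrt(0) = 0, while m + 7 = 0 — valid.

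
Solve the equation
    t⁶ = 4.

Let u = t³. The equation becomes u² - 4 = 0.
Factor: (u - 2)(u + 2) = 0, so u = 2 or u = -2.
t³ = 2 gives t = ∛(2) ≈ 1.2599.
t³ = -2 gives t = -∛(2) ≈ -1.2599.

t = -1.2599 or t = 1.2599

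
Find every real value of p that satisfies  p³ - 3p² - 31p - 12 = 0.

Possible rational roots are divisors of -12. Testing p = -4 gives 0, so (p + 4) is a factor.
Divide: p³ - 3p² - 31p - 12 = (p + 4)(p² - 7p - 3).
Apply the quadratic formula to p² - 7p - 3 = 0: p = (7 ± √61)/2, i.e. p ≈ 7.4051 or p ≈ -0.4051.

p = -4 or p = -0.4051 or p = 7.4051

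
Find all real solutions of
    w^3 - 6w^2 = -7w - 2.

w = -0.2361 or w = 2 or w = 4.2361

Rearrange: w^3 - 6w^2 + 7w + 2 = 0.
Possible rational roots are divisors of 2. Testing w = 2 gives 0, so (w - 2) is a factor.
Divide: w^3 - 6w^2 + 7w + 2 = (w - 2)(w^2 - 4w - 1).
Apply the quadratic formula to w^2 - 4w - 1 = 0: w = (4 +/- sqrt(20))/2, i.e. w ~= 4.2361 or w ~= -0.2361.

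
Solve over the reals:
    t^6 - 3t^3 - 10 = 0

Let u = t^3. The equation becomes u^2 - 3u - 10 = 0.
Factor: (u + 2)(u - 5) = 0, so u = -2 or u = 5.
t^3 = -2 gives t = -(2)^(1/3) ~= -1.2599.
t^3 = 5 gives t = (5)^(1/3) ~= 1.71.

t = -1.2599 or t = 1.71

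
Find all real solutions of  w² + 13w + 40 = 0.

w = -8 or w = -5

Factor: (w + 8)(w + 5) = 0.
So w = -8 or w = -5.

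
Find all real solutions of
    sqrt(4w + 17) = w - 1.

Square both sides: 4w + 17 = (w - 1)^2.
Expand and rearrange: w^2 - 6w - 16 = 0.
Solving gives w = 8 or w = -2.
Check each candidate in the original equation:
  w = 8: sqrt(49) = 7, while w - 1 = 7 — valid.
  w = -2: sqrt(9) = 3, while w - 1 = -3 — extraneous.

w = 8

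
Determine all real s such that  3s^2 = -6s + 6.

Rearrange to standard form: 3s^2 + 6s - 6 = 0.
Discriminant: (6)^2 - 4*3*(-6) = 108.
Quadratic formula: s = (-6 +/- sqrt(108)) / 6.
So s = -1 + sqrt(3) ~= 0.7321 or s = -sqrt(3) - 1 ~= -2.7321.

s = -2.7321 or s = 0.7321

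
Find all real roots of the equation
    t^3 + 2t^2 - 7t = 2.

Rearrange: t^3 + 2t^2 - 7t - 2 = 0.
Possible rational roots are divisors of -2. Testing t = 2 gives 0, so (t - 2) is a factor.
Divide: t^3 + 2t^2 - 7t - 2 = (t - 2)(t^2 + 4t + 1).
Apply the quadratic formula to t^2 + 4t + 1 = 0: t = (-4 +/- sqrt(12))/2, i.e. t ~= -0.2679 or t ~= -3.7321.

t = -3.7321 or t = -0.2679 or t = 2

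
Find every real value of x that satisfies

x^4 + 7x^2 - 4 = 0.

x = -0.7288 or x = 0.7288

Let u = x^2. The equation becomes u^2 + 7u - 4 = 0.
By the quadratic formula, u = -7/2 + sqrt(65)/2 or u = -sqrt(65)/2 - 7/2.
x^2 = -7/2 + sqrt(65)/2 gives x = +/-sqrt(-7/2 + sqrt(65)/2) ~= +/-0.7288.
x^2 = -sqrt(65)/2 - 7/2 < 0 has no real solution.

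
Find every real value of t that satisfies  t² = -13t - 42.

t = -7 or t = -6

Bring every term to one side: t² + 13t + 42 = 0.
Factor: (t + 6)(t + 7) = 0.
So t = -6 or t = -7.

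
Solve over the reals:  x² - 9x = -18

Bring every term to one side: x² - 9x + 18 = 0.
Factor: (x - 3)(x - 6) = 0.
So x = 3 or x = 6.

x = 3 or x = 6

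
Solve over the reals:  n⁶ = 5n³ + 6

Let u = n³. The equation becomes u² - 5u - 6 = 0.
Factor: (u + 1)(u - 6) = 0, so u = -1 or u = 6.
n³ = -1 gives n = -1.
n³ = 6 gives n = ∛(6) ≈ 1.8171.

n = -1 or n = 1.8171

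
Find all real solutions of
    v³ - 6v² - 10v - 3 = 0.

v = -1 or v = -0.4051 or v = 7.4051

Possible rational roots are divisors of -3. Testing v = -1 gives 0, so (v + 1) is a factor.
Divide: v³ - 6v² - 10v - 3 = (v + 1)(v² - 7v - 3).
Apply the quadratic formula to v² - 7v - 3 = 0: v = (7 ± √61)/2, i.e. v ≈ 7.4051 or v ≈ -0.4051.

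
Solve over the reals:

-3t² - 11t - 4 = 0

Discriminant: (-11)² − 4·(-3)·(-4) = 73.
Quadratic formula: t = (11 ± √73) / (-6).
So t = -11/6 - √(73)/6 ≈ -3.2573 or t = -11/6 + √(73)/6 ≈ -0.4093.

t = -3.2573 or t = -0.4093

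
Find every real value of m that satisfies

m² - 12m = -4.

m = 0.3431 or m = 11.6569

Rearrange to standard form: m² - 12m + 4 = 0.
Discriminant: (-12)² − 4·1·4 = 128.
Quadratic formula: m = (12 ± √128) / 2.
So m = 4·√(2) + 6 ≈ 11.6569 or m = 6 - 4·√(2) ≈ 0.3431.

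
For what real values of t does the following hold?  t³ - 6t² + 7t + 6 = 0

Possible rational roots are divisors of 6. Testing t = 3 gives 0, so (t - 3) is a factor.
Divide: t³ - 6t² + 7t + 6 = (t - 3)(t² - 3t - 2).
Apply the quadratic formula to t² - 3t - 2 = 0: t = (3 ± √17)/2, i.e. t ≈ 3.5616 or t ≈ -0.5616.

t = -0.5616 or t = 3 or t = 3.5616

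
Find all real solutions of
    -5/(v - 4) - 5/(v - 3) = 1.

Multiply both sides by (v - 4)(v - 3):
-5(v - 3) - 5(v - 4) = (v - 4)(v - 3).
Expand and collect terms: v^2 + 3v - 23 = 0.
By the quadratic formula, v = (-3 +/- sqrt(101)) / 2, so v ~= 3.5249 or v ~= -6.5249.
Neither value makes a denominator zero (v != 4, v != 3), so both are valid.

v = -6.5249 or v = 3.5249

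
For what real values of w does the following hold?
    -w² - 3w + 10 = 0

w = -5 or w = 2

Factor: -1(w + 5)(w - 2) = 0.
So w = -5 or w = 2.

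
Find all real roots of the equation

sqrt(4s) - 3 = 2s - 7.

s = 4

Isolate the radical: sqrt(4s) = 2s - 4.
Square both sides: 4s = (2s - 4)^2.
Expand and rearrange: 4s^2 - 20s + 16 = 0.
Solving gives s = 4 or s = 1.
Check each candidate in the original equation:
  s = 4: sqrt(16) = 4, while 2s - 4 = 4 — valid.
  s = 1: sqrt(4) = 2, while 2s - 4 = -2 — extraneous.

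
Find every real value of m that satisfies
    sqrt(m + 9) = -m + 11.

Square both sides: m + 9 = (-m + 11)^2.
Expand and rearrange: m^2 - 23m + 112 = 0.
Solving gives m = 16 or m = 7.
Check each candidate in the original equation:
  m = 16: sqrt(25) = 5, while -m + 11 = -5 — extraneous.
  m = 7: sqrt(16) = 4, while -m + 11 = 4 — valid.

m = 7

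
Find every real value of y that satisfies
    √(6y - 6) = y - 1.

Square both sides: 6y - 6 = (y - 1)².
Expand and rearrange: y² - 8y + 7 = 0.
Solving gives y = 7 or y = 1.
Check each candidate in the original equation:
  y = 7: √(36) = 6, while y - 1 = 6 — valid.
  y = 1: √(0) = 0, while y - 1 = 0 — valid.

y = 1 or y = 7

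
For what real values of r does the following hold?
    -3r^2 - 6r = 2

r = -1.5774 or r = -0.4226

Rearrange to standard form: -3r^2 - 6r - 2 = 0.
Discriminant: (-6)^2 - 4*(-3)*(-2) = 12.
Quadratic formula: r = (6 +/- sqrt(12)) / (-6).
So r = -1 - sqrt(3)/3 ~= -1.5774 or r = -1 + sqrt(3)/3 ~= -0.4226.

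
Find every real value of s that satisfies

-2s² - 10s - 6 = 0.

s = -4.3028 or s = -0.6972

Discriminant: (-10)² − 4·(-2)·(-6) = 52.
Quadratic formula: s = (10 ± √52) / (-4).
So s = -5/2 - √(13)/2 ≈ -4.3028 or s = -5/2 + √(13)/2 ≈ -0.6972.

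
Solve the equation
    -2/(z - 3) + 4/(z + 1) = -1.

Multiply both sides by (z - 3)(z + 1):
-2(z + 1) + 4(z - 3) = -(z - 3)(z + 1).
Expand and collect terms: -z² + 17 = 0.
By the quadratic formula, z = (0 ± √68) / -2, so z ≈ -4.1231 or z ≈ 4.1231.
Neither value makes a denominator zero (z ≠ 3, z ≠ -1), so both are valid.

z = -4.1231 or z = 4.1231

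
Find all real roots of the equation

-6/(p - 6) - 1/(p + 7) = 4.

p = -7.2818 or p = 4.5318

Multiply both sides by (p - 6)(p + 7):
-6(p + 7) - (p - 6) = 4(p - 6)(p + 7).
Expand and collect terms: 4p^2 + 11p - 132 = 0.
By the quadratic formula, p = (-11 +/- sqrt(2233)) / 8, so p ~= 4.5318 or p ~= -7.2818.
Neither value makes a denominator zero (p != 6, p != -7), so both are valid.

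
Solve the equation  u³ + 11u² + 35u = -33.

u = -6.2361 or u = -3 or u = -1.7639

Rearrange: u³ + 11u² + 35u + 33 = 0.
Possible rational roots are divisors of 33. Testing u = -3 gives 0, so (u + 3) is a factor.
Divide: u³ + 11u² + 35u + 33 = (u + 3)(u² + 8u + 11).
Apply the quadratic formula to u² + 8u + 11 = 0: u = (-8 ± √20)/2, i.e. u ≈ -1.7639 or u ≈ -6.2361.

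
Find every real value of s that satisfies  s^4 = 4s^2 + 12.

Let u = s^2. The equation becomes u^2 - 4u - 12 = 0.
Factor: (u + 2)(u - 6) = 0, so u = -2 or u = 6.
s^2 = -2 < 0 has no real solution.
s^2 = 6 gives s = +/-sqrt(6) ~= +/-2.4495.

s = -2.4495 or s = 2.4495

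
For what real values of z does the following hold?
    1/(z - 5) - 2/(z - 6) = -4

z = 4.8246 or z = 6.4254

Multiply both sides by (z - 5)(z - 6):
(z - 6) - 2(z - 5) = -4(z - 5)(z - 6).
Expand and collect terms: -4z^2 + 45z - 124 = 0.
By the quadratic formula, z = (-45 +/- sqrt(41)) / -8, so z ~= 4.8246 or z ~= 6.4254.
Neither value makes a denominator zero (z != 5, z != 6), so both are valid.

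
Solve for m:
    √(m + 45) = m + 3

Square both sides: m + 45 = (m + 3)².
Expand and rearrange: m² + 5m - 36 = 0.
Solving gives m = 4 or m = -9.
Check each candidate in the original equation:
  m = 4: √(49) = 7, while m + 3 = 7 — valid.
  m = -9: √(36) = 6, while m + 3 = -6 — extraneous.

m = 4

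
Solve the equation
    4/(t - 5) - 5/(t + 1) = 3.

Multiply both sides by (t - 5)(t + 1):
4(t + 1) - 5(t - 5) = 3(t - 5)(t + 1).
Expand and collect terms: 3t^2 - 11t - 44 = 0.
By the quadratic formula, t = (11 +/- sqrt(649)) / 6, so t ~= 6.0792 or t ~= -2.4126.
Neither value makes a denominator zero (t != 5, t != -1), so both are valid.

t = -2.4126 or t = 6.0792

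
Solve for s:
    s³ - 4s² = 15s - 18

s = -3 or s = 1 or s = 6

Rearrange: s³ - 4s² - 15s + 18 = 0.
Possible rational roots are divisors of 18. Testing s = -3 gives 0, so (s + 3) is a factor.
Divide: s³ - 4s² - 15s + 18 = (s + 3)(s² - 7s + 6).
Factor the quadratic: s = 6 or s = 1.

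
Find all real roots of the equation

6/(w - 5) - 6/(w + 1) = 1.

Multiply both sides by (w - 5)(w + 1):
6(w + 1) - 6(w - 5) = (w - 5)(w + 1).
Expand and collect terms: w² - 4w - 41 = 0.
By the quadratic formula, w = (4 ± √180) / 2, so w ≈ 8.7082 or w ≈ -4.7082.
Neither value makes a denominator zero (w ≠ 5, w ≠ -1), so both are valid.

w = -4.7082 or w = 8.7082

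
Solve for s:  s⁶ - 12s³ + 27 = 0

s = 1.4422 or s = 2.0801

Let u = s³. The equation becomes u² - 12u + 27 = 0.
Factor: (u - 9)(u - 3) = 0, so u = 9 or u = 3.
s³ = 9 gives s = ∛(9) ≈ 2.0801.
s³ = 3 gives s = ∛(3) ≈ 1.4422.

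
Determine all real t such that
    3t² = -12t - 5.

Rearrange to standard form: 3t² + 12t + 5 = 0.
Discriminant: (12)² − 4·3·5 = 84.
Quadratic formula: t = (-12 ± √84) / 6.
So t = -2 + √(21)/3 ≈ -0.4725 or t = -2 - √(21)/3 ≈ -3.5275.

t = -3.5275 or t = -0.4725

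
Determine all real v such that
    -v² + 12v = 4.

Rearrange to standard form: -v² + 12v - 4 = 0.
Discriminant: (12)² − 4·(-1)·(-4) = 128.
Quadratic formula: v = (-12 ± √128) / (-2).
So v = 6 - 4·√(2) ≈ 0.3431 or v = 4·√(2) + 6 ≈ 11.6569.

v = 0.3431 or v = 11.6569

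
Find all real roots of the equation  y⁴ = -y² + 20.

Let u = y². The equation becomes u² + u - 20 = 0.
Factor: (u - 4)(u + 5) = 0, so u = 4 or u = -5.
y² = 4 gives y = ±2.
y² = -5 < 0 has no real solution.

y = -2 or y = 2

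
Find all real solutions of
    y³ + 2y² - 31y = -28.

Rearrange: y³ + 2y² - 31y + 28 = 0.
Possible rational roots are divisors of 28. Testing y = 4 gives 0, so (y - 4) is a factor.
Divide: y³ + 2y² - 31y + 28 = (y - 4)(y² + 6y - 7).
Factor the quadratic: y = 1 or y = -7.

y = -7 or y = 1 or y = 4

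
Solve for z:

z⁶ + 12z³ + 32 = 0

Let u = z³. The equation becomes u² + 12u + 32 = 0.
Factor: (u + 8)(u + 4) = 0, so u = -8 or u = -4.
z³ = -8 gives z = -2.
z³ = -4 gives z = -∛(4) ≈ -1.5874.

z = -2 or z = -1.5874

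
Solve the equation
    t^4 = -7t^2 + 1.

t = -0.3742 or t = 0.3742

Let u = t^2. The equation becomes u^2 + 7u - 1 = 0.
By the quadratic formula, u = -7/2 + sqrt(53)/2 or u = -sqrt(53)/2 - 7/2.
t^2 = -7/2 + sqrt(53)/2 gives t = +/-sqrt(-7/2 + sqrt(53)/2) ~= +/-0.3742.
t^2 = -sqrt(53)/2 - 7/2 < 0 has no real solution.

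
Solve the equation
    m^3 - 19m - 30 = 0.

m = -3 or m = -2 or m = 5

Possible rational roots are divisors of -30. Testing m = 5 gives 0, so (m - 5) is a factor.
Divide: m^3 - 19m - 30 = (m - 5)(m^2 + 5m + 6).
Factor the quadratic: m = -2 or m = -3.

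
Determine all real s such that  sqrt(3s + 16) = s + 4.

Square both sides: 3s + 16 = (s + 4)^2.
Expand and rearrange: s^2 + 5s = 0.
Solving gives s = 0 or s = -5.
Check each candidate in the original equation:
  s = 0: sqrt(16) = 4, while s + 4 = 4 — valid.
  s = -5: sqrt(1) = 1, while s + 4 = -1 — extraneous.

s = 0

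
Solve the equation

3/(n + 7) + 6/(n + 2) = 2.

n = -6.131 or n = 1.631

Multiply both sides by (n + 7)(n + 2):
3(n + 2) + 6(n + 7) = 2(n + 7)(n + 2).
Expand and collect terms: 2n^2 + 9n - 20 = 0.
By the quadratic formula, n = (-9 +/- sqrt(241)) / 4, so n ~= 1.631 or n ~= -6.131.
Neither value makes a denominator zero (n != -7, n != -2), so both are valid.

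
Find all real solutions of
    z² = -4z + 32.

Bring every term to one side: z² + 4z - 32 = 0.
Factor: (z + 8)(z - 4) = 0.
So z = -8 or z = 4.

z = -8 or z = 4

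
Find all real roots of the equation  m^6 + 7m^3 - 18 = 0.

m = -2.0801 or m = 1.2599

Let u = m^3. The equation becomes u^2 + 7u - 18 = 0.
Factor: (u - 2)(u + 9) = 0, so u = 2 or u = -9.
m^3 = 2 gives m = (2)^(1/3) ~= 1.2599.
m^3 = -9 gives m = -(9)^(1/3) ~= -2.0801.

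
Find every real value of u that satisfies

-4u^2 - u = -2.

Rearrange to standard form: -4u^2 - u + 2 = 0.
Discriminant: (-1)^2 - 4*(-4)*2 = 33.
Quadratic formula: u = (1 +/- sqrt(33)) / (-8).
So u = -sqrt(33)/8 - 1/8 ~= -0.8431 or u = -1/8 + sqrt(33)/8 ~= 0.5931.

u = -0.8431 or u = 0.5931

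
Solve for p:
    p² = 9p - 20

p = 4 or p = 5

Bring every term to one side: p² - 9p + 20 = 0.
Factor: (p - 5)(p - 4) = 0.
So p = 5 or p = 4.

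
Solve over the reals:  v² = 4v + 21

Bring every term to one side: v² - 4v - 21 = 0.
Factor: (v + 3)(v - 7) = 0.
So v = -3 or v = 7.

v = -3 or v = 7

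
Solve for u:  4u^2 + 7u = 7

Rearrange to standard form: 4u^2 + 7u - 7 = 0.
Discriminant: (7)^2 - 4*4*(-7) = 161.
Quadratic formula: u = (-7 +/- sqrt(161)) / 8.
So u = -7/8 + sqrt(161)/8 ~= 0.7111 or u = -sqrt(161)/8 - 7/8 ~= -2.4611.

u = -2.4611 or u = 0.7111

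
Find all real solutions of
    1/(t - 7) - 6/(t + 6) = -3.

Multiply both sides by (t - 7)(t + 6):
(t + 6) - 6(t - 7) = -3(t - 7)(t + 6).
Expand and collect terms: -3t^2 + 8t + 78 = 0.
By the quadratic formula, t = (-8 +/- sqrt(1000)) / -6, so t ~= -3.9371 or t ~= 6.6038.
Neither value makes a denominator zero (t != 7, t != -6), so both are valid.

t = -3.9371 or t = 6.6038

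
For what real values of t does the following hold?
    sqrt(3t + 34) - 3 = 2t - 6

t = 5

Isolate the radical: sqrt(3t + 34) = 2t - 3.
Square both sides: 3t + 34 = (2t - 3)^2.
Expand and rearrange: 4t^2 - 15t - 25 = 0.
Solving gives t = 5 or t = -1.25.
Check each candidate in the original equation:
  t = 5: sqrt(49) = 7, while 2t - 3 = 7 — valid.
  t = -1.25: sqrt(30.25) = 5.5, while 2t - 3 = -5.5 — extraneous.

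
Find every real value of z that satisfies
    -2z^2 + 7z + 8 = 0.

z = -0.9075 or z = 4.4075

Discriminant: (7)^2 - 4*(-2)*8 = 113.
Quadratic formula: z = (-7 +/- sqrt(113)) / (-4).
So z = 7/4 - sqrt(113)/4 ~= -0.9075 or z = 7/4 + sqrt(113)/4 ~= 4.4075.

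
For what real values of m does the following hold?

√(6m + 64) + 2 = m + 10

Isolate the radical: √(6m + 64) = m + 8.
Square both sides: 6m + 64 = (m + 8)².
Expand and rearrange: m² + 10m = 0.
Solving gives m = 0 or m = -10.
Check each candidate in the original equation:
  m = 0: √(64) = 8, while m + 8 = 8 — valid.
  m = -10: √(4) = 2, while m + 8 = -2 — extraneous.

m = 0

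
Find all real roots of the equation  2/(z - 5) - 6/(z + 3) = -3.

z = -0.737 or z = 4.0704

Multiply both sides by (z - 5)(z + 3):
2(z + 3) - 6(z - 5) = -3(z - 5)(z + 3).
Expand and collect terms: -3z^2 + 10z + 9 = 0.
By the quadratic formula, z = (-10 +/- sqrt(208)) / -6, so z ~= -0.737 or z ~= 4.0704.
Neither value makes a denominator zero (z != 5, z != -3), so both are valid.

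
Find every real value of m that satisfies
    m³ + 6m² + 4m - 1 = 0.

Possible rational roots are divisors of -1. Testing m = -1 gives 0, so (m + 1) is a factor.
Divide: m³ + 6m² + 4m - 1 = (m + 1)(m² + 5m - 1).
Apply the quadratic formula to m² + 5m - 1 = 0: m = (-5 ± √29)/2, i.e. m ≈ 0.1926 or m ≈ -5.1926.

m = -5.1926 or m = -1 or m = 0.1926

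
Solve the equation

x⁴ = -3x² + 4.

Let u = x². The equation becomes u² + 3u - 4 = 0.
Factor: (u - 1)(u + 4) = 0, so u = 1 or u = -4.
x² = 1 gives x = ±1.
x² = -4 < 0 has no real solution.

x = -1 or x = 1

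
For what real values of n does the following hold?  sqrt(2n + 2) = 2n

n = 1

Square both sides: 2n + 2 = (2n)^2.
Expand and rearrange: 4n^2 - 2n - 2 = 0.
Solving gives n = 1 or n = -0.5.
Check each candidate in the original equation:
  n = 1: sqrt(4) = 2, while 2n = 2 — valid.
  n = -0.5: sqrt(1) = 1, while 2n = -1 — extraneous.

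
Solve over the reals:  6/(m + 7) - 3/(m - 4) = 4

m = -5.3695 or m = 3.1195

Multiply both sides by (m + 7)(m - 4):
6(m - 4) - 3(m + 7) = 4(m + 7)(m - 4).
Expand and collect terms: 4m² + 9m - 67 = 0.
By the quadratic formula, m = (-9 ± √1153) / 8, so m ≈ 3.1195 or m ≈ -5.3695.
Neither value makes a denominator zero (m ≠ -7, m ≠ 4), so both are valid.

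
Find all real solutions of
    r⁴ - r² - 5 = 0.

Let u = r². The equation becomes u² - u - 5 = 0.
By the quadratic formula, u = 1/2 + √(21)/2 or u = 1/2 - √(21)/2.
r² = 1/2 + √(21)/2 gives r = ±√(1/2 + √(21)/2) ≈ ±1.6707.
r² = 1/2 - √(21)/2 < 0 has no real solution.

r = -1.6707 or r = 1.6707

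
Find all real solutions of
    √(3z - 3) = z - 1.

z = 1 or z = 4

Square both sides: 3z - 3 = (z - 1)².
Expand and rearrange: z² - 5z + 4 = 0.
Solving gives z = 4 or z = 1.
Check each candidate in the original equation:
  z = 4: √(9) = 3, while z - 1 = 3 — valid.
  z = 1: √(0) = 0, while z - 1 = 0 — valid.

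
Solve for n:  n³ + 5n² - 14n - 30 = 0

Possible rational roots are divisors of -30. Testing n = 3 gives 0, so (n - 3) is a factor.
Divide: n³ + 5n² - 14n - 30 = (n - 3)(n² + 8n + 10).
Apply the quadratic formula to n² + 8n + 10 = 0: n = (-8 ± √24)/2, i.e. n ≈ -1.5505 or n ≈ -6.4495.

n = -6.4495 or n = -1.5505 or n = 3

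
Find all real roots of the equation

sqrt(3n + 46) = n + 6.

Square both sides: 3n + 46 = (n + 6)^2.
Expand and rearrange: n^2 + 9n - 10 = 0.
Solving gives n = 1 or n = -10.
Check each candidate in the original equation:
  n = 1: sqrt(49) = 7, while n + 6 = 7 — valid.
  n = -10: sqrt(16) = 4, while n + 6 = -4 — extraneous.

n = 1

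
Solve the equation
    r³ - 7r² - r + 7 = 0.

r = -1 or r = 1 or r = 7

Possible rational roots are divisors of 7. Testing r = -1 gives 0, so (r + 1) is a factor.
Divide: r³ - 7r² - r + 7 = (r + 1)(r² - 8r + 7).
Factor the quadratic: r = 7 or r = 1.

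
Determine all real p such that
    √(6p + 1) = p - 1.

Square both sides: 6p + 1 = (p - 1)².
Expand and rearrange: p² - 8p = 0.
Solving gives p = 8 or p = 0.
Check each candidate in the original equation:
  p = 8: √(49) = 7, while p - 1 = 7 — valid.
  p = 0: √(1) = 1, while p - 1 = -1 — extraneous.

p = 8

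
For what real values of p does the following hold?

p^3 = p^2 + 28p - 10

p = -5 or p = 0.3542 or p = 5.6458

Rearrange: p^3 - p^2 - 28p + 10 = 0.
Possible rational roots are divisors of 10. Testing p = -5 gives 0, so (p + 5) is a factor.
Divide: p^3 - p^2 - 28p + 10 = (p + 5)(p^2 - 6p + 2).
Apply the quadratic formula to p^2 - 6p + 2 = 0: p = (6 +/- sqrt(28))/2, i.e. p ~= 5.6458 or p ~= 0.3542.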